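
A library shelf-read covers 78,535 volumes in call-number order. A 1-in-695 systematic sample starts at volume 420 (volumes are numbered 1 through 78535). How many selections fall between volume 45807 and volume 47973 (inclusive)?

3

k = 695
First selection ≥ 45807: 420 + ⌈(45807−420)/695⌉·695 = 420 + 66×695 = 46290
Last selection ≤ 47973: 420 + ⌊(47973−420)/695⌋·695 = 420 + 68×695 = 47680
Count = 68 − 66 + 1 = 3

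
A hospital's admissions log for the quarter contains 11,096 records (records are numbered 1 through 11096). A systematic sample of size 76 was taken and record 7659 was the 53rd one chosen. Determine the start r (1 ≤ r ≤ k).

67

k = 11096/76 = 146
r = 7659 − (53−1)×146 = 7659 − 7592 = 67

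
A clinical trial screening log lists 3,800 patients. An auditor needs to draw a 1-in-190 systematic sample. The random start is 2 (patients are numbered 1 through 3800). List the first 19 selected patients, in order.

2, 192, 382, 572, 762, 952, 1142, 1332, 1522, 1712, 1902, 2092, 2282, 2472, 2662, 2852, 3042, 3232, 3422

patient 1: 2
patient 2: 2 + 190 = 192
patient 3: 192 + 190 = 382
patient 4: 382 + 190 = 572
patient 5: 572 + 190 = 762
patient 6: 762 + 190 = 952
patient 7: 952 + 190 = 1142
patient 8: 1142 + 190 = 1332
patient 9: 1332 + 190 = 1522
patient 10: 1522 + 190 = 1712
patient 11: 1712 + 190 = 1902
patient 12: 1902 + 190 = 2092
patient 13: 2092 + 190 = 2282
patient 14: 2282 + 190 = 2472
patient 15: 2472 + 190 = 2662
patient 16: 2662 + 190 = 2852
patient 17: 2852 + 190 = 3042
patient 18: 3042 + 190 = 3232
patient 19: 3232 + 190 = 3422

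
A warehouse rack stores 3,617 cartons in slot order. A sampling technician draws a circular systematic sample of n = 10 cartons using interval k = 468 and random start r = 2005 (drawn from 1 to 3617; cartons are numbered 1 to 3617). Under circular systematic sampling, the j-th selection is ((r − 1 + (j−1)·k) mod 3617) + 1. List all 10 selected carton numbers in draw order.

Selection 1: 2005
Selection 2: 2005 + 468 = 2473
Selection 3: 2473 + 468 = 2941
Selection 4: 2941 + 468 = 3409
Selection 5: 3409 + 468 = 3877 → 3877 − 3617 = 260
Selection 6: 260 + 468 = 728
Selection 7: 728 + 468 = 1196
Selection 8: 1196 + 468 = 1664
Selection 9: 1664 + 468 = 2132
Selection 10: 2132 + 468 = 2600

2005, 2473, 2941, 3409, 260, 728, 1196, 1664, 2132, 2600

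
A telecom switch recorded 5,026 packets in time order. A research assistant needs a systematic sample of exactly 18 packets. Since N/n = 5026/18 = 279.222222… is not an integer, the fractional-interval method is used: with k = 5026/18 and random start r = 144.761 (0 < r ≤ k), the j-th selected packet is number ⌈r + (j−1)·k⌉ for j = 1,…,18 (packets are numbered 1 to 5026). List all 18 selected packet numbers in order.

145, 424, 704, 983, 1262, 1541, 1821, 2100, 2379, 2658, 2937, 3217, 3496, 3775, 4054, 4334, 4613, 4892

j=1: r + 0k = 144.761 → ⌈·⌉ = 145
j=2: r + 1k = 423.983222… → ⌈·⌉ = 424
j=3: r + 2k = 703.205444… → ⌈·⌉ = 704
j=4: r + 3k = 982.427666… → ⌈·⌉ = 983
j=5: r + 4k = 1261.649888… → ⌈·⌉ = 1262
j=6: r + 5k = 1540.872111… → ⌈·⌉ = 1541
j=7: r + 6k = 1820.094333… → ⌈·⌉ = 1821
j=8: r + 7k = 2099.316555… → ⌈·⌉ = 2100
j=9: r + 8k = 2378.538777… → ⌈·⌉ = 2379
j=10: r + 9k = 2657.761 → ⌈·⌉ = 2658
j=11: r + 10k = 2936.983222… → ⌈·⌉ = 2937
j=12: r + 11k = 3216.205444… → ⌈·⌉ = 3217
j=13: r + 12k = 3495.427666… → ⌈·⌉ = 3496
j=14: r + 13k = 3774.649888… → ⌈·⌉ = 3775
j=15: r + 14k = 4053.872111… → ⌈·⌉ = 4054
j=16: r + 15k = 4333.094333… → ⌈·⌉ = 4334
j=17: r + 16k = 4612.316555… → ⌈·⌉ = 4613
j=18: r + 17k = 4891.538777… → ⌈·⌉ = 4892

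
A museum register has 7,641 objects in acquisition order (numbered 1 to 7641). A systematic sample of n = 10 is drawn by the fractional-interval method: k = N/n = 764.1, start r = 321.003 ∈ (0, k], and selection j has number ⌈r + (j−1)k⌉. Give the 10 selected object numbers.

j=1: r + 0k = 321.003 → ⌈·⌉ = 322
j=2: r + 1k = 1085.103 → ⌈·⌉ = 1086
j=3: r + 2k = 1849.203 → ⌈·⌉ = 1850
j=4: r + 3k = 2613.303 → ⌈·⌉ = 2614
j=5: r + 4k = 3377.403 → ⌈·⌉ = 3378
j=6: r + 5k = 4141.503 → ⌈·⌉ = 4142
j=7: r + 6k = 4905.603 → ⌈·⌉ = 4906
j=8: r + 7k = 5669.703 → ⌈·⌉ = 5670
j=9: r + 8k = 6433.803 → ⌈·⌉ = 6434
j=10: r + 9k = 7197.903 → ⌈·⌉ = 7198

322, 1086, 1850, 2614, 3378, 4142, 4906, 5670, 6434, 7198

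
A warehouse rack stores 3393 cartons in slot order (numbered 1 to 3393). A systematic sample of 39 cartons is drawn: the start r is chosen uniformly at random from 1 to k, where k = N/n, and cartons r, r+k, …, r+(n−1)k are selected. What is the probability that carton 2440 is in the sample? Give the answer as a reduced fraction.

k = 3393/39 = 87.
Carton 2440 is selected iff r ≡ 2440 (mod 87); exactly one such r in {1,…,87}.
Inclusion probability = 1/87.

1/87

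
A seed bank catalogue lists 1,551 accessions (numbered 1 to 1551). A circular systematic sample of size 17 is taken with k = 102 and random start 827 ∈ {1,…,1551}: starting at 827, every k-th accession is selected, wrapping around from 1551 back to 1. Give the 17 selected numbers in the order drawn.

Selection 1: 827
Selection 2: 827 + 102 = 929
Selection 3: 929 + 102 = 1031
Selection 4: 1031 + 102 = 1133
Selection 5: 1133 + 102 = 1235
Selection 6: 1235 + 102 = 1337
Selection 7: 1337 + 102 = 1439
Selection 8: 1439 + 102 = 1541
Selection 9: 1541 + 102 = 1643 → 1643 − 1551 = 92
Selection 10: 92 + 102 = 194
Selection 11: 194 + 102 = 296
Selection 12: 296 + 102 = 398
Selection 13: 398 + 102 = 500
Selection 14: 500 + 102 = 602
Selection 15: 602 + 102 = 704
Selection 16: 704 + 102 = 806
Selection 17: 806 + 102 = 908

827, 929, 1031, 1133, 1235, 1337, 1439, 1541, 92, 194, 296, 398, 500, 602, 704, 806, 908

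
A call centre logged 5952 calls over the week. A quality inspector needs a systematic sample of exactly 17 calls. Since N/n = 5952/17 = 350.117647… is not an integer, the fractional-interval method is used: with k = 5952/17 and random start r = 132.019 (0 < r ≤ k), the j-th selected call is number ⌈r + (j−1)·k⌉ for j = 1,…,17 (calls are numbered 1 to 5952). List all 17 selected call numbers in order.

j=1: r + 0k = 132.019 → ⌈·⌉ = 133
j=2: r + 1k = 482.136647… → ⌈·⌉ = 483
j=3: r + 2k = 832.254294… → ⌈·⌉ = 833
j=4: r + 3k = 1182.371941… → ⌈·⌉ = 1183
j=5: r + 4k = 1532.489588… → ⌈·⌉ = 1533
j=6: r + 5k = 1882.607235… → ⌈·⌉ = 1883
j=7: r + 6k = 2232.724882… → ⌈·⌉ = 2233
j=8: r + 7k = 2582.842529… → ⌈·⌉ = 2583
j=9: r + 8k = 2932.960176… → ⌈·⌉ = 2933
j=10: r + 9k = 3283.077823… → ⌈·⌉ = 3284
j=11: r + 10k = 3633.195470… → ⌈·⌉ = 3634
j=12: r + 11k = 3983.313117… → ⌈·⌉ = 3984
j=13: r + 12k = 4333.430764… → ⌈·⌉ = 4334
j=14: r + 13k = 4683.548411… → ⌈·⌉ = 4684
j=15: r + 14k = 5033.666058… → ⌈·⌉ = 5034
j=16: r + 15k = 5383.783705… → ⌈·⌉ = 5384
j=17: r + 16k = 5733.901352… → ⌈·⌉ = 5734

133, 483, 833, 1183, 1533, 1883, 2233, 2583, 2933, 3284, 3634, 3984, 4334, 4684, 5034, 5384, 5734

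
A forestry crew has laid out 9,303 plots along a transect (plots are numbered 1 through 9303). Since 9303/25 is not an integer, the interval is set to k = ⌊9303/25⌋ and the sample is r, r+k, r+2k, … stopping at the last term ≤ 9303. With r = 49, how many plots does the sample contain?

k = ⌊9303/25⌋ = 372
Achieved size = ⌊(9303 − 49)/372⌋ + 1 = ⌊9254/372⌋ + 1 = 24 + 1 = 25
(last selection: 49 + 24×372 = 8977 ≤ 9303; next would be 9349 > 9303)

25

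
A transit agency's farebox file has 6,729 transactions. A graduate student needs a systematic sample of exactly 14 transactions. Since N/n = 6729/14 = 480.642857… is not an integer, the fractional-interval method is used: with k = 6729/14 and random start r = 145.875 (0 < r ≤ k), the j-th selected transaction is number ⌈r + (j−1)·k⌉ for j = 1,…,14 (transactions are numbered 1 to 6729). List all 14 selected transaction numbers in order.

j=1: r + 0k = 145.875 → ⌈·⌉ = 146
j=2: r + 1k = 626.517857… → ⌈·⌉ = 627
j=3: r + 2k = 1107.160714… → ⌈·⌉ = 1108
j=4: r + 3k = 1587.803571… → ⌈·⌉ = 1588
j=5: r + 4k = 2068.446428… → ⌈·⌉ = 2069
j=6: r + 5k = 2549.089285… → ⌈·⌉ = 2550
j=7: r + 6k = 3029.732142… → ⌈·⌉ = 3030
j=8: r + 7k = 3510.375 → ⌈·⌉ = 3511
j=9: r + 8k = 3991.017857… → ⌈·⌉ = 3992
j=10: r + 9k = 4471.660714… → ⌈·⌉ = 4472
j=11: r + 10k = 4952.303571… → ⌈·⌉ = 4953
j=12: r + 11k = 5432.946428… → ⌈·⌉ = 5433
j=13: r + 12k = 5913.589285… → ⌈·⌉ = 5914
j=14: r + 13k = 6394.232142… → ⌈·⌉ = 6395

146, 627, 1108, 1588, 2069, 2550, 3030, 3511, 3992, 4472, 4953, 5433, 5914, 6395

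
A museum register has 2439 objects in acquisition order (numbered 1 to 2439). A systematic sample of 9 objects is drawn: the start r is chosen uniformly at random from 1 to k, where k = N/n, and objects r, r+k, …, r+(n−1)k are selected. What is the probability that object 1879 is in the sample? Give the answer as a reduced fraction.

1/271

k = 2439/9 = 271.
Object 1879 is selected iff r ≡ 1879 (mod 271); exactly one such r in {1,…,271}.
Inclusion probability = 1/271.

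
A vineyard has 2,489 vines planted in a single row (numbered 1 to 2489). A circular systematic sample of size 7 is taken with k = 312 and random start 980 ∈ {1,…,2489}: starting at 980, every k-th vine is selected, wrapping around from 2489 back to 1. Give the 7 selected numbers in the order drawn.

980, 1292, 1604, 1916, 2228, 51, 363

Selection 1: 980
Selection 2: 980 + 312 = 1292
Selection 3: 1292 + 312 = 1604
Selection 4: 1604 + 312 = 1916
Selection 5: 1916 + 312 = 2228
Selection 6: 2228 + 312 = 2540 → 2540 − 2489 = 51
Selection 7: 51 + 312 = 363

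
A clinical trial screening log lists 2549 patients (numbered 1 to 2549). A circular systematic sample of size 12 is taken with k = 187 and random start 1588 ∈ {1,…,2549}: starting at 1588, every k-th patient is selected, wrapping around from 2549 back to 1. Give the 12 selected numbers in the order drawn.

Selection 1: 1588
Selection 2: 1588 + 187 = 1775
Selection 3: 1775 + 187 = 1962
Selection 4: 1962 + 187 = 2149
Selection 5: 2149 + 187 = 2336
Selection 6: 2336 + 187 = 2523
Selection 7: 2523 + 187 = 2710 → 2710 − 2549 = 161
Selection 8: 161 + 187 = 348
Selection 9: 348 + 187 = 535
Selection 10: 535 + 187 = 722
Selection 11: 722 + 187 = 909
Selection 12: 909 + 187 = 1096

1588, 1775, 1962, 2149, 2336, 2523, 161, 348, 535, 722, 909, 1096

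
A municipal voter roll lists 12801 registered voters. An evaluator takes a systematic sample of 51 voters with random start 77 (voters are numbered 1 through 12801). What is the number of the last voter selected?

12627

k = 12801/51 = 251
51st selection = r + (51−1)·k = 77 + 50×251 = 77 + 12550 = 12627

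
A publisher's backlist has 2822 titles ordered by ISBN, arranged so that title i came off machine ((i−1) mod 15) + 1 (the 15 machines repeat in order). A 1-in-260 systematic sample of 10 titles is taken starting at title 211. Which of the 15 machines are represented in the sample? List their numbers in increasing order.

1, 6, 11

Consecutive selections differ by k = 260, so their machine numbers differ by 260 mod 15 = 5.
gcd(260, 15) = 5, so the sample visits 15/5 = 3 distinct residues mod 15.
Start 211 is machine 1; the machines hit are 1, 6, 11.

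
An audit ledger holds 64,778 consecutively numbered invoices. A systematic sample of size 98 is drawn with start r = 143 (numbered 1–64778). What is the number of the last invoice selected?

k = 64778/98 = 661
98th selection = r + (98−1)·k = 143 + 97×661 = 143 + 64117 = 64260

64260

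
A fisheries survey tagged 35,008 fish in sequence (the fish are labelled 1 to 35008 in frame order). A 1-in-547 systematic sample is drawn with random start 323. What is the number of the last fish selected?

34784

k = 547
64th selection = r + (64−1)·k = 323 + 63×547 = 323 + 34461 = 34784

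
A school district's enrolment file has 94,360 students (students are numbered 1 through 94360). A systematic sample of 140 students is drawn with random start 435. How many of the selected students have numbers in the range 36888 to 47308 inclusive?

k = 94360/140 = 674
First selection ≥ 36888: 435 + ⌈(36888−435)/674⌉·674 = 435 + 55×674 = 37505
Last selection ≤ 47308: 435 + ⌊(47308−435)/674⌋·674 = 435 + 69×674 = 46941
Count = 69 − 55 + 1 = 15

15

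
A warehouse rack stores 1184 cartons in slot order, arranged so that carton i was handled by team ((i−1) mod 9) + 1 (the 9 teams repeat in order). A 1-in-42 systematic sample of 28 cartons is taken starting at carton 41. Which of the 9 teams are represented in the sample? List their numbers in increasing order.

2, 5, 8

Consecutive selections differ by k = 42, so their team numbers differ by 42 mod 9 = 6.
gcd(42, 9) = 3, so the sample visits 9/3 = 3 distinct residues mod 9.
Start 41 is team 5; the teams hit are 2, 5, 8.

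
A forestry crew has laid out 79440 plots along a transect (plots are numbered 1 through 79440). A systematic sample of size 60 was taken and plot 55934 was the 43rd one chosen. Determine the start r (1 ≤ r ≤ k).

326

k = 79440/60 = 1324
r = 55934 − (43−1)×1324 = 55934 − 55608 = 326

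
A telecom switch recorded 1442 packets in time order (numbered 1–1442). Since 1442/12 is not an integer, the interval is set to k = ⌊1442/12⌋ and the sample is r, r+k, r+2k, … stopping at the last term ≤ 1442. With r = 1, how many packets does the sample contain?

13

k = ⌊1442/12⌋ = 120
Achieved size = ⌊(1442 − 1)/120⌋ + 1 = ⌊1441/120⌋ + 1 = 12 + 1 = 13
(last selection: 1 + 12×120 = 1441 ≤ 1442; next would be 1561 > 1442)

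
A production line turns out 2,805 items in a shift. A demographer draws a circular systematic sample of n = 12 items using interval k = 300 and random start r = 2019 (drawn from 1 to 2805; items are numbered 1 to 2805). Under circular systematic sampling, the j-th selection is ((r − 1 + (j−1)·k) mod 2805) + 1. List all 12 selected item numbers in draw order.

Selection 1: 2019
Selection 2: 2019 + 300 = 2319
Selection 3: 2319 + 300 = 2619
Selection 4: 2619 + 300 = 2919 → 2919 − 2805 = 114
Selection 5: 114 + 300 = 414
Selection 6: 414 + 300 = 714
Selection 7: 714 + 300 = 1014
Selection 8: 1014 + 300 = 1314
Selection 9: 1314 + 300 = 1614
Selection 10: 1614 + 300 = 1914
Selection 11: 1914 + 300 = 2214
Selection 12: 2214 + 300 = 2514

2019, 2319, 2619, 114, 414, 714, 1014, 1314, 1614, 1914, 2214, 2514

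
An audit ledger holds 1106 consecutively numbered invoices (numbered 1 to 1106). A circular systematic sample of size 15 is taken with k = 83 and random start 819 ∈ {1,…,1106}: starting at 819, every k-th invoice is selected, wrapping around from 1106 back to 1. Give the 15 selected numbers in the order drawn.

819, 902, 985, 1068, 45, 128, 211, 294, 377, 460, 543, 626, 709, 792, 875

Selection 1: 819
Selection 2: 819 + 83 = 902
Selection 3: 902 + 83 = 985
Selection 4: 985 + 83 = 1068
Selection 5: 1068 + 83 = 1151 → 1151 − 1106 = 45
Selection 6: 45 + 83 = 128
Selection 7: 128 + 83 = 211
Selection 8: 211 + 83 = 294
Selection 9: 294 + 83 = 377
Selection 10: 377 + 83 = 460
Selection 11: 460 + 83 = 543
Selection 12: 543 + 83 = 626
Selection 13: 626 + 83 = 709
Selection 14: 709 + 83 = 792
Selection 15: 792 + 83 = 875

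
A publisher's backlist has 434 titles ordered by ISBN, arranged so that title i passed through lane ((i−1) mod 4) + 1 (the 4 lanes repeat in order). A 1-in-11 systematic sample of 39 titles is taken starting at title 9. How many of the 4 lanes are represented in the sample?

Consecutive selections differ by k = 11, so their lane numbers differ by 11 mod 4 = 3.
gcd(11, 4) = 1, so the sample visits 4/1 = 4 distinct residues mod 4.
Start 9 is lane 1; the lanes hit are 1, 2, 3, 4.

4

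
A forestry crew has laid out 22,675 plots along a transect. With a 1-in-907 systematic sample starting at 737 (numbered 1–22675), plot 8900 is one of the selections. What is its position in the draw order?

10

k = 907
position = (8900 − 737)/907 + 1 = 8163/907 + 1 = 9 + 1 = 10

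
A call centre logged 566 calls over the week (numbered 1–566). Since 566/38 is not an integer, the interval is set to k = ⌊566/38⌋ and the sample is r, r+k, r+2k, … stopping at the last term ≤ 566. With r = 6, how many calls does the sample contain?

k = ⌊566/38⌋ = 14
Achieved size = ⌊(566 − 6)/14⌋ + 1 = ⌊560/14⌋ + 1 = 40 + 1 = 41
(last selection: 6 + 40×14 = 566 ≤ 566; next would be 580 > 566)

41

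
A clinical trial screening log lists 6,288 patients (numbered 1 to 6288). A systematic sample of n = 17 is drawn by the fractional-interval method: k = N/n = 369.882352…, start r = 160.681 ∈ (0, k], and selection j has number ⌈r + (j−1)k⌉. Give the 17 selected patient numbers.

j=1: r + 0k = 160.681 → ⌈·⌉ = 161
j=2: r + 1k = 530.563352… → ⌈·⌉ = 531
j=3: r + 2k = 900.445705… → ⌈·⌉ = 901
j=4: r + 3k = 1270.328058… → ⌈·⌉ = 1271
j=5: r + 4k = 1640.210411… → ⌈·⌉ = 1641
j=6: r + 5k = 2010.092764… → ⌈·⌉ = 2011
j=7: r + 6k = 2379.975117… → ⌈·⌉ = 2380
j=8: r + 7k = 2749.857470… → ⌈·⌉ = 2750
j=9: r + 8k = 3119.739823… → ⌈·⌉ = 3120
j=10: r + 9k = 3489.622176… → ⌈·⌉ = 3490
j=11: r + 10k = 3859.504529… → ⌈·⌉ = 3860
j=12: r + 11k = 4229.386882… → ⌈·⌉ = 4230
j=13: r + 12k = 4599.269235… → ⌈·⌉ = 4600
j=14: r + 13k = 4969.151588… → ⌈·⌉ = 4970
j=15: r + 14k = 5339.033941… → ⌈·⌉ = 5340
j=16: r + 15k = 5708.916294… → ⌈·⌉ = 5709
j=17: r + 16k = 6078.798647… → ⌈·⌉ = 6079

161, 531, 901, 1271, 1641, 2011, 2380, 2750, 3120, 3490, 3860, 4230, 4600, 4970, 5340, 5709, 6079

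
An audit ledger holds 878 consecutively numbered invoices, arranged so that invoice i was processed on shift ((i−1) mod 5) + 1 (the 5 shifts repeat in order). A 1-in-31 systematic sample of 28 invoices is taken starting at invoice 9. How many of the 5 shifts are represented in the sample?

5

Consecutive selections differ by k = 31, so their shift numbers differ by 31 mod 5 = 1.
gcd(31, 5) = 1, so the sample visits 5/1 = 5 distinct residues mod 5.
Start 9 is shift 4; the shifts hit are 1, 2, 3, 4, 5.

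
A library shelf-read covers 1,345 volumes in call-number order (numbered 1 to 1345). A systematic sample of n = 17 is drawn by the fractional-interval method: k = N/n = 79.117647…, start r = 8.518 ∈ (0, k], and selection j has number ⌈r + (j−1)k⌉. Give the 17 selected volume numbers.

9, 88, 167, 246, 325, 405, 484, 563, 642, 721, 800, 879, 958, 1038, 1117, 1196, 1275

j=1: r + 0k = 8.518 → ⌈·⌉ = 9
j=2: r + 1k = 87.635647… → ⌈·⌉ = 88
j=3: r + 2k = 166.753294… → ⌈·⌉ = 167
j=4: r + 3k = 245.870941… → ⌈·⌉ = 246
j=5: r + 4k = 324.988588… → ⌈·⌉ = 325
j=6: r + 5k = 404.106235… → ⌈·⌉ = 405
j=7: r + 6k = 483.223882… → ⌈·⌉ = 484
j=8: r + 7k = 562.341529… → ⌈·⌉ = 563
j=9: r + 8k = 641.459176… → ⌈·⌉ = 642
j=10: r + 9k = 720.576823… → ⌈·⌉ = 721
j=11: r + 10k = 799.694470… → ⌈·⌉ = 800
j=12: r + 11k = 878.812117… → ⌈·⌉ = 879
j=13: r + 12k = 957.929764… → ⌈·⌉ = 958
j=14: r + 13k = 1037.047411… → ⌈·⌉ = 1038
j=15: r + 14k = 1116.165058… → ⌈·⌉ = 1117
j=16: r + 15k = 1195.282705… → ⌈·⌉ = 1196
j=17: r + 16k = 1274.400352… → ⌈·⌉ = 1275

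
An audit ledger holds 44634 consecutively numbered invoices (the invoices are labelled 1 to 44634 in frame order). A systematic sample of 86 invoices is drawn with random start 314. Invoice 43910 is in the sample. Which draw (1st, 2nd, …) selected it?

85

k = 44634/86 = 519
position = (43910 − 314)/519 + 1 = 43596/519 + 1 = 84 + 1 = 85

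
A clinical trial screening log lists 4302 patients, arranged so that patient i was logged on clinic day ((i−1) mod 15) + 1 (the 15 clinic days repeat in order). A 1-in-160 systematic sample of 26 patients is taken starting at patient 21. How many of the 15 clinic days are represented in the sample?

Consecutive selections differ by k = 160, so their clinic day numbers differ by 160 mod 15 = 10.
gcd(160, 15) = 5, so the sample visits 15/5 = 3 distinct residues mod 15.
Start 21 is clinic day 6; the clinic days hit are 1, 6, 11.

3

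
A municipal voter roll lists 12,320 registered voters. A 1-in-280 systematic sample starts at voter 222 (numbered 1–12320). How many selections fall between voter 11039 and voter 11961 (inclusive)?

k = 280
First selection ≥ 11039: 222 + ⌈(11039−222)/280⌉·280 = 222 + 39×280 = 11142
Last selection ≤ 11961: 222 + ⌊(11961−222)/280⌋·280 = 222 + 41×280 = 11702
Count = 41 − 39 + 1 = 3

3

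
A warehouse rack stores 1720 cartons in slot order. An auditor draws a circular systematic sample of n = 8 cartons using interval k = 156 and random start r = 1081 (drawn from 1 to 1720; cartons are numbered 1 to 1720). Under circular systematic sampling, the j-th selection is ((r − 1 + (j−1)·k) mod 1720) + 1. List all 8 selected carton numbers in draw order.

1081, 1237, 1393, 1549, 1705, 141, 297, 453

Selection 1: 1081
Selection 2: 1081 + 156 = 1237
Selection 3: 1237 + 156 = 1393
Selection 4: 1393 + 156 = 1549
Selection 5: 1549 + 156 = 1705
Selection 6: 1705 + 156 = 1861 → 1861 − 1720 = 141
Selection 7: 141 + 156 = 297
Selection 8: 297 + 156 = 453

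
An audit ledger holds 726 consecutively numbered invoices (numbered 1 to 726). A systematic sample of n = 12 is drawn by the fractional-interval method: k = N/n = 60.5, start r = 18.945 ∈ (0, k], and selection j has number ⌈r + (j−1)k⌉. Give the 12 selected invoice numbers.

j=1: r + 0k = 18.945 → ⌈·⌉ = 19
j=2: r + 1k = 79.445 → ⌈·⌉ = 80
j=3: r + 2k = 139.945 → ⌈·⌉ = 140
j=4: r + 3k = 200.445 → ⌈·⌉ = 201
j=5: r + 4k = 260.945 → ⌈·⌉ = 261
j=6: r + 5k = 321.445 → ⌈·⌉ = 322
j=7: r + 6k = 381.945 → ⌈·⌉ = 382
j=8: r + 7k = 442.445 → ⌈·⌉ = 443
j=9: r + 8k = 502.945 → ⌈·⌉ = 503
j=10: r + 9k = 563.445 → ⌈·⌉ = 564
j=11: r + 10k = 623.945 → ⌈·⌉ = 624
j=12: r + 11k = 684.445 → ⌈·⌉ = 685

19, 80, 140, 201, 261, 322, 382, 443, 503, 564, 624, 685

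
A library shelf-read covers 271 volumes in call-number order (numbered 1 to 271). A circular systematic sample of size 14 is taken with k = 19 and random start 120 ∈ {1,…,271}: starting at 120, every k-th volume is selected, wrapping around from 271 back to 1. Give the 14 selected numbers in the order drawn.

120, 139, 158, 177, 196, 215, 234, 253, 1, 20, 39, 58, 77, 96

Selection 1: 120
Selection 2: 120 + 19 = 139
Selection 3: 139 + 19 = 158
Selection 4: 158 + 19 = 177
Selection 5: 177 + 19 = 196
Selection 6: 196 + 19 = 215
Selection 7: 215 + 19 = 234
Selection 8: 234 + 19 = 253
Selection 9: 253 + 19 = 272 → 272 − 271 = 1
Selection 10: 1 + 19 = 20
Selection 11: 20 + 19 = 39
Selection 12: 39 + 19 = 58
Selection 13: 58 + 19 = 77
Selection 14: 77 + 19 = 96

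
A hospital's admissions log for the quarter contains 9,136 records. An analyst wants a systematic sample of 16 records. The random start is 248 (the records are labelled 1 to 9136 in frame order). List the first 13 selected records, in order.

k = N/n = 9136/16 = 571
record 1: 248
record 2: 248 + 571 = 819
record 3: 819 + 571 = 1390
record 4: 1390 + 571 = 1961
record 5: 1961 + 571 = 2532
record 6: 2532 + 571 = 3103
record 7: 3103 + 571 = 3674
record 8: 3674 + 571 = 4245
record 9: 4245 + 571 = 4816
record 10: 4816 + 571 = 5387
record 11: 5387 + 571 = 5958
record 12: 5958 + 571 = 6529
record 13: 6529 + 571 = 7100

248, 819, 1390, 1961, 2532, 3103, 3674, 4245, 4816, 5387, 5958, 6529, 7100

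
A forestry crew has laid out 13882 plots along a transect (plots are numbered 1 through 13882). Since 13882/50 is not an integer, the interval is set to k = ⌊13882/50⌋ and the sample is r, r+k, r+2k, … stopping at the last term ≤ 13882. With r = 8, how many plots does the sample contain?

51

k = ⌊13882/50⌋ = 277
Achieved size = ⌊(13882 − 8)/277⌋ + 1 = ⌊13874/277⌋ + 1 = 50 + 1 = 51
(last selection: 8 + 50×277 = 13858 ≤ 13882; next would be 14135 > 13882)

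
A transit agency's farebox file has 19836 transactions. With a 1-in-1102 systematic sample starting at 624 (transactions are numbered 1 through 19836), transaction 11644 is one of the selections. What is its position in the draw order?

k = 1102
position = (11644 − 624)/1102 + 1 = 11020/1102 + 1 = 10 + 1 = 11

11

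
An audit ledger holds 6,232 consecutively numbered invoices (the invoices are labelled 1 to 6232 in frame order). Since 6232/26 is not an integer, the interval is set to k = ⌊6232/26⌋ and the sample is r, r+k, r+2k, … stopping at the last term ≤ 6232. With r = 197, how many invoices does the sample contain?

k = ⌊6232/26⌋ = 239
Achieved size = ⌊(6232 − 197)/239⌋ + 1 = ⌊6035/239⌋ + 1 = 25 + 1 = 26
(last selection: 197 + 25×239 = 6172 ≤ 6232; next would be 6411 > 6232)

26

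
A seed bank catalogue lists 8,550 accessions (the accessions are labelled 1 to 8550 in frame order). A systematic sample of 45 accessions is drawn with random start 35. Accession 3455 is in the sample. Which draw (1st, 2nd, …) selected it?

k = 8550/45 = 190
position = (3455 − 35)/190 + 1 = 3420/190 + 1 = 18 + 1 = 19

19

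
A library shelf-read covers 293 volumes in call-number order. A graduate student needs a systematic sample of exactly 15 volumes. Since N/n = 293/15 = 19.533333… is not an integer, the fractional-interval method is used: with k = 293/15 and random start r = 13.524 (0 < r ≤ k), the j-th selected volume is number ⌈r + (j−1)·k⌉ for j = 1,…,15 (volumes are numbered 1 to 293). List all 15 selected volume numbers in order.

14, 34, 53, 73, 92, 112, 131, 151, 170, 190, 209, 229, 248, 268, 287

j=1: r + 0k = 13.524 → ⌈·⌉ = 14
j=2: r + 1k = 33.057333… → ⌈·⌉ = 34
j=3: r + 2k = 52.590666… → ⌈·⌉ = 53
j=4: r + 3k = 72.124 → ⌈·⌉ = 73
j=5: r + 4k = 91.657333… → ⌈·⌉ = 92
j=6: r + 5k = 111.190666… → ⌈·⌉ = 112
j=7: r + 6k = 130.724 → ⌈·⌉ = 131
j=8: r + 7k = 150.257333… → ⌈·⌉ = 151
j=9: r + 8k = 169.790666… → ⌈·⌉ = 170
j=10: r + 9k = 189.324 → ⌈·⌉ = 190
j=11: r + 10k = 208.857333… → ⌈·⌉ = 209
j=12: r + 11k = 228.390666… → ⌈·⌉ = 229
j=13: r + 12k = 247.924 → ⌈·⌉ = 248
j=14: r + 13k = 267.457333… → ⌈·⌉ = 268
j=15: r + 14k = 286.990666… → ⌈·⌉ = 287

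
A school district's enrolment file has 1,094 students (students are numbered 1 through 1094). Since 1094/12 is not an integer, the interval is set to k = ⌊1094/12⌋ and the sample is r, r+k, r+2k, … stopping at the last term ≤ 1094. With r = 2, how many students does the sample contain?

k = ⌊1094/12⌋ = 91
Achieved size = ⌊(1094 − 2)/91⌋ + 1 = ⌊1092/91⌋ + 1 = 12 + 1 = 13
(last selection: 2 + 12×91 = 1094 ≤ 1094; next would be 1185 > 1094)

13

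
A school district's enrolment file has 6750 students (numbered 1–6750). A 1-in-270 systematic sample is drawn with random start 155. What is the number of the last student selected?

k = 270
25th selection = r + (25−1)·k = 155 + 24×270 = 155 + 6480 = 6635

6635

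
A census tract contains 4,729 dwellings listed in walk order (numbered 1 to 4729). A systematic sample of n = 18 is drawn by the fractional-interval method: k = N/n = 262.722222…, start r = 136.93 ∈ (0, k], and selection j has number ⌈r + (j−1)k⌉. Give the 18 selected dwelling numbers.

137, 400, 663, 926, 1188, 1451, 1714, 1976, 2239, 2502, 2765, 3027, 3290, 3553, 3816, 4078, 4341, 4604

j=1: r + 0k = 136.93 → ⌈·⌉ = 137
j=2: r + 1k = 399.652222… → ⌈·⌉ = 400
j=3: r + 2k = 662.374444… → ⌈·⌉ = 663
j=4: r + 3k = 925.096666… → ⌈·⌉ = 926
j=5: r + 4k = 1187.818888… → ⌈·⌉ = 1188
j=6: r + 5k = 1450.541111… → ⌈·⌉ = 1451
j=7: r + 6k = 1713.263333… → ⌈·⌉ = 1714
j=8: r + 7k = 1975.985555… → ⌈·⌉ = 1976
j=9: r + 8k = 2238.707777… → ⌈·⌉ = 2239
j=10: r + 9k = 2501.43 → ⌈·⌉ = 2502
j=11: r + 10k = 2764.152222… → ⌈·⌉ = 2765
j=12: r + 11k = 3026.874444… → ⌈·⌉ = 3027
j=13: r + 12k = 3289.596666… → ⌈·⌉ = 3290
j=14: r + 13k = 3552.318888… → ⌈·⌉ = 3553
j=15: r + 14k = 3815.041111… → ⌈·⌉ = 3816
j=16: r + 15k = 4077.763333… → ⌈·⌉ = 4078
j=17: r + 16k = 4340.485555… → ⌈·⌉ = 4341
j=18: r + 17k = 4603.207777… → ⌈·⌉ = 4604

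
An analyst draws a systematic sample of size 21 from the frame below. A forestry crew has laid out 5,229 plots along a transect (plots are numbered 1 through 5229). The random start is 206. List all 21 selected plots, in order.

206, 455, 704, 953, 1202, 1451, 1700, 1949, 2198, 2447, 2696, 2945, 3194, 3443, 3692, 3941, 4190, 4439, 4688, 4937, 5186

k = N/n = 5229/21 = 249
plot 1: 206
plot 2: 206 + 249 = 455
plot 3: 455 + 249 = 704
plot 4: 704 + 249 = 953
plot 5: 953 + 249 = 1202
plot 6: 1202 + 249 = 1451
plot 7: 1451 + 249 = 1700
plot 8: 1700 + 249 = 1949
plot 9: 1949 + 249 = 2198
plot 10: 2198 + 249 = 2447
plot 11: 2447 + 249 = 2696
plot 12: 2696 + 249 = 2945
plot 13: 2945 + 249 = 3194
plot 14: 3194 + 249 = 3443
plot 15: 3443 + 249 = 3692
plot 16: 3692 + 249 = 3941
plot 17: 3941 + 249 = 4190
plot 18: 4190 + 249 = 4439
plot 19: 4439 + 249 = 4688
plot 20: 4688 + 249 = 4937
plot 21: 4937 + 249 = 5186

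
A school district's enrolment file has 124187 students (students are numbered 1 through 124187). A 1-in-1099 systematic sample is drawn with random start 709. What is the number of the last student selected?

123797

k = 1099
113th selection = r + (113−1)·k = 709 + 112×1099 = 709 + 123088 = 123797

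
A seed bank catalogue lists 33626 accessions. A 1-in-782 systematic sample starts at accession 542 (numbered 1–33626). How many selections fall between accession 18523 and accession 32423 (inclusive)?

18

k = 782
First selection ≥ 18523: 542 + ⌈(18523−542)/782⌉·782 = 542 + 23×782 = 18528
Last selection ≤ 32423: 542 + ⌊(32423−542)/782⌋·782 = 542 + 40×782 = 31822
Count = 40 − 23 + 1 = 18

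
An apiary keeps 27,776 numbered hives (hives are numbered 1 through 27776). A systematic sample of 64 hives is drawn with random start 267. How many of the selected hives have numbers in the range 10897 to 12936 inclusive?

k = 27776/64 = 434
First selection ≥ 10897: 267 + ⌈(10897−267)/434⌉·434 = 267 + 25×434 = 11117
Last selection ≤ 12936: 267 + ⌊(12936−267)/434⌋·434 = 267 + 29×434 = 12853
Count = 29 − 25 + 1 = 5

5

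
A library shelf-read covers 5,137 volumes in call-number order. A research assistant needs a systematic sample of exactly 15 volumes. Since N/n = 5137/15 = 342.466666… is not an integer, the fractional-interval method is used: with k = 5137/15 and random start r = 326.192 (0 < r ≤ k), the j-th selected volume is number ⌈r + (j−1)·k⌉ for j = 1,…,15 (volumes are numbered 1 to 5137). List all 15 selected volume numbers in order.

j=1: r + 0k = 326.192 → ⌈·⌉ = 327
j=2: r + 1k = 668.658666… → ⌈·⌉ = 669
j=3: r + 2k = 1011.125333… → ⌈·⌉ = 1012
j=4: r + 3k = 1353.592 → ⌈·⌉ = 1354
j=5: r + 4k = 1696.058666… → ⌈·⌉ = 1697
j=6: r + 5k = 2038.525333… → ⌈·⌉ = 2039
j=7: r + 6k = 2380.992 → ⌈·⌉ = 2381
j=8: r + 7k = 2723.458666… → ⌈·⌉ = 2724
j=9: r + 8k = 3065.925333… → ⌈·⌉ = 3066
j=10: r + 9k = 3408.392 → ⌈·⌉ = 3409
j=11: r + 10k = 3750.858666… → ⌈·⌉ = 3751
j=12: r + 11k = 4093.325333… → ⌈·⌉ = 4094
j=13: r + 12k = 4435.792 → ⌈·⌉ = 4436
j=14: r + 13k = 4778.258666… → ⌈·⌉ = 4779
j=15: r + 14k = 5120.725333… → ⌈·⌉ = 5121

327, 669, 1012, 1354, 1697, 2039, 2381, 2724, 3066, 3409, 3751, 4094, 4436, 4779, 5121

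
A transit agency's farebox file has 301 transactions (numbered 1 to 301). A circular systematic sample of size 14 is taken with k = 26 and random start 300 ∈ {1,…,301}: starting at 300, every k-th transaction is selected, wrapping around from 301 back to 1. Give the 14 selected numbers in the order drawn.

300, 25, 51, 77, 103, 129, 155, 181, 207, 233, 259, 285, 10, 36

Selection 1: 300
Selection 2: 300 + 26 = 326 → 326 − 301 = 25
Selection 3: 25 + 26 = 51
Selection 4: 51 + 26 = 77
Selection 5: 77 + 26 = 103
Selection 6: 103 + 26 = 129
Selection 7: 129 + 26 = 155
Selection 8: 155 + 26 = 181
Selection 9: 181 + 26 = 207
Selection 10: 207 + 26 = 233
Selection 11: 233 + 26 = 259
Selection 12: 259 + 26 = 285
Selection 13: 285 + 26 = 311 → 311 − 301 = 10
Selection 14: 10 + 26 = 36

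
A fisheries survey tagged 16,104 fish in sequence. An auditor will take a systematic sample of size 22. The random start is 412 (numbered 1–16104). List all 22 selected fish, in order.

412, 1144, 1876, 2608, 3340, 4072, 4804, 5536, 6268, 7000, 7732, 8464, 9196, 9928, 10660, 11392, 12124, 12856, 13588, 14320, 15052, 15784

k = N/n = 16104/22 = 732
fish 1: 412
fish 2: 412 + 732 = 1144
fish 3: 1144 + 732 = 1876
fish 4: 1876 + 732 = 2608
fish 5: 2608 + 732 = 3340
fish 6: 3340 + 732 = 4072
fish 7: 4072 + 732 = 4804
fish 8: 4804 + 732 = 5536
fish 9: 5536 + 732 = 6268
fish 10: 6268 + 732 = 7000
fish 11: 7000 + 732 = 7732
fish 12: 7732 + 732 = 8464
fish 13: 8464 + 732 = 9196
fish 14: 9196 + 732 = 9928
fish 15: 9928 + 732 = 10660
fish 16: 10660 + 732 = 11392
fish 17: 11392 + 732 = 12124
fish 18: 12124 + 732 = 12856
fish 19: 12856 + 732 = 13588
fish 20: 13588 + 732 = 14320
fish 21: 14320 + 732 = 15052
fish 22: 15052 + 732 = 15784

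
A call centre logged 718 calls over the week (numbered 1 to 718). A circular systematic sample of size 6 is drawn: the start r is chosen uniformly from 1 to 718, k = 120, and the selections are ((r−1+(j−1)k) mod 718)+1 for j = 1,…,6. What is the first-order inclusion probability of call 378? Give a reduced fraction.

For each position j, as r ranges over 1…718 the j-th selection hits every call exactly once, so call 378 is selected for exactly 6 of the 718 starts.
Inclusion probability = 6/718 = 3/359.

3/359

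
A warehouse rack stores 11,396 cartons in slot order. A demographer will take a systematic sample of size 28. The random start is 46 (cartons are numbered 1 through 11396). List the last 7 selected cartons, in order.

k = N/n = 11396/28 = 407
22nd selection = 46 + 21×407 = 8593
23rd: 8593 + 407 = 9000
24th: 9000 + 407 = 9407
25th: 9407 + 407 = 9814
26th: 9814 + 407 = 10221
27th: 10221 + 407 = 10628
28th: 10628 + 407 = 11035

8593, 9000, 9407, 9814, 10221, 10628, 11035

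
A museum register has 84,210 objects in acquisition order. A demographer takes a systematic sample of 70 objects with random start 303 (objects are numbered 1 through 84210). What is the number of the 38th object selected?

44814

k = 84210/70 = 1203
38th selection = r + (38−1)·k = 303 + 37×1203 = 303 + 44511 = 44814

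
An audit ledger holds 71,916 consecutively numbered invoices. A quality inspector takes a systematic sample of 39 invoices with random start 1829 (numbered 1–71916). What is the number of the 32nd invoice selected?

k = 71916/39 = 1844
32nd selection = r + (32−1)·k = 1829 + 31×1844 = 1829 + 57164 = 58993

58993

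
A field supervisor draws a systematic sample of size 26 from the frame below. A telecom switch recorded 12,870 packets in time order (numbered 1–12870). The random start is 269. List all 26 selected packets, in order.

269, 764, 1259, 1754, 2249, 2744, 3239, 3734, 4229, 4724, 5219, 5714, 6209, 6704, 7199, 7694, 8189, 8684, 9179, 9674, 10169, 10664, 11159, 11654, 12149, 12644

k = N/n = 12870/26 = 495
packet 1: 269
packet 2: 269 + 495 = 764
packet 3: 764 + 495 = 1259
packet 4: 1259 + 495 = 1754
packet 5: 1754 + 495 = 2249
packet 6: 2249 + 495 = 2744
packet 7: 2744 + 495 = 3239
packet 8: 3239 + 495 = 3734
packet 9: 3734 + 495 = 4229
packet 10: 4229 + 495 = 4724
packet 11: 4724 + 495 = 5219
packet 12: 5219 + 495 = 5714
packet 13: 5714 + 495 = 6209
packet 14: 6209 + 495 = 6704
packet 15: 6704 + 495 = 7199
packet 16: 7199 + 495 = 7694
packet 17: 7694 + 495 = 8189
packet 18: 8189 + 495 = 8684
packet 19: 8684 + 495 = 9179
packet 20: 9179 + 495 = 9674
packet 21: 9674 + 495 = 10169
packet 22: 10169 + 495 = 10664
packet 23: 10664 + 495 = 11159
packet 24: 11159 + 495 = 11654
packet 25: 11654 + 495 = 12149
packet 26: 12149 + 495 = 12644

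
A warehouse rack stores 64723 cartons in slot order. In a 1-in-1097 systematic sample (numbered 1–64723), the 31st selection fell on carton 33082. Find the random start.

k = 1097
r = 33082 − (31−1)×1097 = 33082 − 32910 = 172

172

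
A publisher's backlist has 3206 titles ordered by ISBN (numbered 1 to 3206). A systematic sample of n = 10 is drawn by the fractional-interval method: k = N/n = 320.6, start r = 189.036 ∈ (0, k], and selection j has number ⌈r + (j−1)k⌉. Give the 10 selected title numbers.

j=1: r + 0k = 189.036 → ⌈·⌉ = 190
j=2: r + 1k = 509.636 → ⌈·⌉ = 510
j=3: r + 2k = 830.236 → ⌈·⌉ = 831
j=4: r + 3k = 1150.836 → ⌈·⌉ = 1151
j=5: r + 4k = 1471.436 → ⌈·⌉ = 1472
j=6: r + 5k = 1792.036 → ⌈·⌉ = 1793
j=7: r + 6k = 2112.636 → ⌈·⌉ = 2113
j=8: r + 7k = 2433.236 → ⌈·⌉ = 2434
j=9: r + 8k = 2753.836 → ⌈·⌉ = 2754
j=10: r + 9k = 3074.436 → ⌈·⌉ = 3075

190, 510, 831, 1151, 1472, 1793, 2113, 2434, 2754, 3075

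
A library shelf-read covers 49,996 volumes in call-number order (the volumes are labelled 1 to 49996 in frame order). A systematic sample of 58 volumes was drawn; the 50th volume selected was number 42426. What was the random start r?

188

k = 49996/58 = 862
r = 42426 − (50−1)×862 = 42426 − 42238 = 188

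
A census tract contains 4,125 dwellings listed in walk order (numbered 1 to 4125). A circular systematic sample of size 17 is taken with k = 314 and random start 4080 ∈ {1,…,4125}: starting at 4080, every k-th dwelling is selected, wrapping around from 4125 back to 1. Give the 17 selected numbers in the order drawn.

Selection 1: 4080
Selection 2: 4080 + 314 = 4394 → 4394 − 4125 = 269
Selection 3: 269 + 314 = 583
Selection 4: 583 + 314 = 897
Selection 5: 897 + 314 = 1211
Selection 6: 1211 + 314 = 1525
Selection 7: 1525 + 314 = 1839
Selection 8: 1839 + 314 = 2153
Selection 9: 2153 + 314 = 2467
Selection 10: 2467 + 314 = 2781
Selection 11: 2781 + 314 = 3095
Selection 12: 3095 + 314 = 3409
Selection 13: 3409 + 314 = 3723
Selection 14: 3723 + 314 = 4037
Selection 15: 4037 + 314 = 4351 → 4351 − 4125 = 226
Selection 16: 226 + 314 = 540
Selection 17: 540 + 314 = 854

4080, 269, 583, 897, 1211, 1525, 1839, 2153, 2467, 2781, 3095, 3409, 3723, 4037, 226, 540, 854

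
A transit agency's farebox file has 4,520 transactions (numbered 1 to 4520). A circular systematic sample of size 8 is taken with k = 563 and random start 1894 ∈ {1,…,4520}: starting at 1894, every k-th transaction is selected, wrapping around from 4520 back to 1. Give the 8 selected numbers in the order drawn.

1894, 2457, 3020, 3583, 4146, 189, 752, 1315

Selection 1: 1894
Selection 2: 1894 + 563 = 2457
Selection 3: 2457 + 563 = 3020
Selection 4: 3020 + 563 = 3583
Selection 5: 3583 + 563 = 4146
Selection 6: 4146 + 563 = 4709 → 4709 − 4520 = 189
Selection 7: 189 + 563 = 752
Selection 8: 752 + 563 = 1315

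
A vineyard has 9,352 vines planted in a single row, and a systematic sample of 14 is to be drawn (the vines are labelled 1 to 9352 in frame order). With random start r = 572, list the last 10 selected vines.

3244, 3912, 4580, 5248, 5916, 6584, 7252, 7920, 8588, 9256

k = N/n = 9352/14 = 668
5th selection = 572 + 4×668 = 3244
6th: 3244 + 668 = 3912
7th: 3912 + 668 = 4580
8th: 4580 + 668 = 5248
9th: 5248 + 668 = 5916
10th: 5916 + 668 = 6584
11th: 6584 + 668 = 7252
12th: 7252 + 668 = 7920
13th: 7920 + 668 = 8588
14th: 8588 + 668 = 9256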